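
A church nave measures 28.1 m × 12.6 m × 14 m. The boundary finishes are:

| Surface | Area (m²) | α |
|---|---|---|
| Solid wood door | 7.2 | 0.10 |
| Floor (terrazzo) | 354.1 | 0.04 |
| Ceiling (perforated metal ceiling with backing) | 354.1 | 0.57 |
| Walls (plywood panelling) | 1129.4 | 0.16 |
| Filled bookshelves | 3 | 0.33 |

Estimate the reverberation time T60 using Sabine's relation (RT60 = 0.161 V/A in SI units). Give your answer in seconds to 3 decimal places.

2.003 s

Equivalent absorption area: A = 7.2·0.10 + 354.1·0.04 + 354.1·0.57 + 1129.4·0.16 + 3·0.33 = 398.415 m².
Volume V = 28.1 × 12.6 × 14 = 4956.84 m³.
Sabine: RT60 = 0.161 × 4956.84 / 398.415 = 2.003 s.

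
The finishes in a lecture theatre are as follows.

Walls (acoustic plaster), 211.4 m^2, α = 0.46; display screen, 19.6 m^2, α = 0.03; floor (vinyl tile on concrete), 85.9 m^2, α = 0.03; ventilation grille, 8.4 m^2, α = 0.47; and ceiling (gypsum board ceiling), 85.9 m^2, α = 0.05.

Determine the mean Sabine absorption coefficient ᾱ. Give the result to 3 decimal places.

S = Σ Sᵢ = 211.4 + 19.6 + 85.9 + 8.4 + 85.9 = 411.2 m^2.
Σ(Sᵢαᵢ) = 211.4×0.46 + 19.6×0.03 + 85.9×0.03 + 8.4×0.47 + 85.9×0.05 = 108.652.
ᾱ = 108.652 / 411.2 = 0.264.

0.264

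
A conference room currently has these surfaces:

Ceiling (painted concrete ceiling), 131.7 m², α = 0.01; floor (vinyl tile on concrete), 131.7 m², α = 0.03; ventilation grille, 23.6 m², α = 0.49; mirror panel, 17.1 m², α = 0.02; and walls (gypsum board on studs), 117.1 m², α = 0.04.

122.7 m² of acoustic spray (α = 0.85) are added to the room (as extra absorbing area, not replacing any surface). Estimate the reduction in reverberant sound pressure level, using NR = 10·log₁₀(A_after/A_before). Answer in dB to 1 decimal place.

7.6 dB

A_before = Σ Sᵢαᵢ = 131.7·0.01 + 131.7·0.03 + 23.6·0.49 + 17.1·0.02 + 117.1·0.04 = 21.858 sabins.
Treatment contributes 122.7·0.85 = 104.295 sabins.
A_after = 21.858 + 104.295 = 126.153 sabins.
Reduction = 10 log₁₀(A_after/A_before) = 10 log₁₀(5.7715) = 7.6 dB.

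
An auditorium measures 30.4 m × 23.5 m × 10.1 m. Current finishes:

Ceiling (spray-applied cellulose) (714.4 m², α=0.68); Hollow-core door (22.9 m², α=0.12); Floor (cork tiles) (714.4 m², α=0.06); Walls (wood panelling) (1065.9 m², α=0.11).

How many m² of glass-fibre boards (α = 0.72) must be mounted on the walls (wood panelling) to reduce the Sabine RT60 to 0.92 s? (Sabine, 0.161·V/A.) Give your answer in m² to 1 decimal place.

1006.6

A₁ = Σ Sᵢαᵢ = 714.4*0.68 + 22.9*0.12 + 714.4*0.06 + 1065.9*0.11 = 648.653 sabins.
Required A₂ = 0.161·7215.44/0.92 = 1262.702 sabins.
Absorption to add: 1262.702 − 648.653 = 614.049 sabins.
Each m² of panel replacing the walls (wood panelling) adds (0.72 − 0.11) = 0.61 sabins.
Panel area = 614.049 / 0.61 = 1006.6 m².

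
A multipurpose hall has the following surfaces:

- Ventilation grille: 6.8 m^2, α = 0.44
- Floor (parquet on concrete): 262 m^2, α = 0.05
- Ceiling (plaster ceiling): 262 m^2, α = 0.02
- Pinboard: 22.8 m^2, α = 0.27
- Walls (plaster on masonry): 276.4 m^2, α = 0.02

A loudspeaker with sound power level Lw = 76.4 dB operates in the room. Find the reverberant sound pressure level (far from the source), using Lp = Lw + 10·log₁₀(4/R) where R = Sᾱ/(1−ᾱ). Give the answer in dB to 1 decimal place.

Σ(Sᵢαᵢ) = 6.8·0.44 + 262·0.05 + 262·0.02 + 22.8·0.27 + 276.4·0.02 = 33.016; total area S = 830.0 m^2.
ᾱ = 33.016/830.0 = 0.0398; R = Sᾱ/(1−ᾱ) = 33.016/(1−0.0398) = 34.385 m^2.
Lp = Lw + 10 log₁₀(4/R) = 76.4 -9.34 = 67.1 dB.

67.1 dB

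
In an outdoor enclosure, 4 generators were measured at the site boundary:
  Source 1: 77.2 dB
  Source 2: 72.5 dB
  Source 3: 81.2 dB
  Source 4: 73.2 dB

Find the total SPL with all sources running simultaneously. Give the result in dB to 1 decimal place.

83.5 dB

Converting to relative power and adding: 10^(77.2/10) + 10^(72.5/10) + 10^(81.2/10) + 10^(73.2/10) = 2.23e+08.
L_total = 10·log₁₀(2.23e+08) = 83.5 dB.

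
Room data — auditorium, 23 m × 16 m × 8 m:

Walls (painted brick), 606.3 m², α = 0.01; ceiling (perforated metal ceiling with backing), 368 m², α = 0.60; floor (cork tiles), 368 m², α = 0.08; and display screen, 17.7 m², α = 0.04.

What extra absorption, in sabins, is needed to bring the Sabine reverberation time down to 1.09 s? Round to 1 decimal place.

177.8 sabins

Equivalent absorption area: A₁ = 606.3×0.01 + 368×0.60 + 368×0.08 + 17.7×0.04 = 257.011 m².
Target A₂ = 0.161·2944/1.09 = 434.848 sabins (V = 2944 m³).
Additional absorption ΔA = 434.848 − 257.011 = 177.8 sabins.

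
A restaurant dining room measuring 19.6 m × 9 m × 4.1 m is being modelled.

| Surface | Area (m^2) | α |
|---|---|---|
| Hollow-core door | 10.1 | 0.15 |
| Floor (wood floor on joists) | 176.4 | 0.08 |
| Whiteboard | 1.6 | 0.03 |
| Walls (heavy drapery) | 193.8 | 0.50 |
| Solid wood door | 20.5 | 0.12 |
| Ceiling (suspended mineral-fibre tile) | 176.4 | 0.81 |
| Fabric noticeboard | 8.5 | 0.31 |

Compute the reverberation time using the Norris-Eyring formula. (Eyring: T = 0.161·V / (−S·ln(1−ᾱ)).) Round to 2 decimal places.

S = Σ Sᵢ = 587.3 m^2.
Absorption A = 10.1·0.15 + 176.4·0.08 + 1.6·0.03 + 193.8·0.50 + 20.5·0.12 + 176.4·0.81 + 8.5·0.31 = 260.554 sabins.
Mean coefficient ᾱ = A/S = 0.4436.
−S·ln(1−ᾱ) = −587.3 × ln(1 − 0.4436) = 344.315.
V = 19.6 × 9 × 4.1 = 723.24 m³.
RT60 = 0.161 × 723.24 / 344.315 = 0.34 s.

0.34 s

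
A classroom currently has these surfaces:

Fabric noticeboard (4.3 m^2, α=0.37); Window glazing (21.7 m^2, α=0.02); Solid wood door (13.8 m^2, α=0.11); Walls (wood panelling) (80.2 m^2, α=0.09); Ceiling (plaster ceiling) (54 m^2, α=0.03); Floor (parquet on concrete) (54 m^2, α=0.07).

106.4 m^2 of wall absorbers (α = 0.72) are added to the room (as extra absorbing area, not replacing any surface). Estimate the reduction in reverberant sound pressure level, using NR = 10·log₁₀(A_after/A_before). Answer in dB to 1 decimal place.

7.6 dB

A_before = Σ Sᵢαᵢ = 4.3×0.37 + 21.7×0.02 + 13.8×0.11 + 80.2×0.09 + 54×0.03 + 54×0.07 = 16.161 sabins.
Added absorption = 106.4 × 0.72 = 76.608 sabins.
New total A_after = 92.769 sabins.
NR = 10·log₁₀(92.769/16.161) = 7.6 dB.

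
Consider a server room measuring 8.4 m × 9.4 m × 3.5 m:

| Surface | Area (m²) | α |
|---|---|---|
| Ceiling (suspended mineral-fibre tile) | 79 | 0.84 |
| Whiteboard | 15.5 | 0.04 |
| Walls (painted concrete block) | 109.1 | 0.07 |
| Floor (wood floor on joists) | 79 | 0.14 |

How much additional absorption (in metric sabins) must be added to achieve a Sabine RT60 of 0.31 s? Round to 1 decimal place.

Total absorption A₁ = 79*0.84 + 15.5*0.04 + 109.1*0.07 + 79*0.14
  = 66.360 + 0.620 + 7.637 + 11.060 = 85.677 m² sabins.
V = 276.36 m³. Required absorption A₂ = 0.161 × 276.36 / 0.31 = 143.529 sabins.
Shortfall: 143.529 − 85.677 = 57.9 sabins.

57.9 sabins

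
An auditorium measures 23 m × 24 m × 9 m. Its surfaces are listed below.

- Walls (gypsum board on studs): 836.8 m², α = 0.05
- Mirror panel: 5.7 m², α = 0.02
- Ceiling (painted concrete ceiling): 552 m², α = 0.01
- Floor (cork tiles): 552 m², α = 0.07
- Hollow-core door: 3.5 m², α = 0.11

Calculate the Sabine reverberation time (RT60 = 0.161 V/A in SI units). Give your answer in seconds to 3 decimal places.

Equivalent absorption area: A = 836.8·0.05 + 5.7·0.02 + 552·0.01 + 552·0.07 + 3.5·0.11 = 86.499 m².
Volume V = 23 × 24 × 9 = 4968 m³.
Sabine: RT60 = 0.161 × 4968 / 86.499 = 9.247 s.

9.247 sec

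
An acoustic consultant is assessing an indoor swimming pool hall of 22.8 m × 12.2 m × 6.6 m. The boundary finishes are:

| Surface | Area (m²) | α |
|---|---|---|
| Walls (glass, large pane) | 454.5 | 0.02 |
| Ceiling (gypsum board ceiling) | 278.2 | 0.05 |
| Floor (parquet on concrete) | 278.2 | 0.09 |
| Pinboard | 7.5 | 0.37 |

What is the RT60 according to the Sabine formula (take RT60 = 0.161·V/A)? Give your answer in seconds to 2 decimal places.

5.82 s

Summing Sᵢαᵢ: 9.090 + 13.910 + 25.038 + 2.775 → A = 50.813 sabins.
Room volume: 1835.856 m³.
Sabine: RT60 = 0.161 × 1835.856 / 50.813 = 5.82 s.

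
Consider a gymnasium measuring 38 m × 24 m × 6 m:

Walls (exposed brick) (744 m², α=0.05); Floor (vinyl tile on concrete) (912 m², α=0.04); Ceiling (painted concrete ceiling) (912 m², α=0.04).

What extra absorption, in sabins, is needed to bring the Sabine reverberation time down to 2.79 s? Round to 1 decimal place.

205.6 sabins

A₁ = Σ Sᵢαᵢ = 744×0.05 + 912×0.04 + 912×0.04 = 110.160 sabins.
Target A₂ = 0.161·5472/2.79 = 315.768 sabins (V = 5472 m³).
Additional absorption ΔA = 315.768 − 110.160 = 205.6 sabins.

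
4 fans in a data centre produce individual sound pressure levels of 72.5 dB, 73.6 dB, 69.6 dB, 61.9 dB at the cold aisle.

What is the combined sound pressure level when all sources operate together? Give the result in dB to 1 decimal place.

77.1 dB

Converting to relative power and adding: 10^(72.5/10) + 10^(73.6/10) + 10^(69.6/10) + 10^(61.9/10) = 5.136e+07.
Combined level = 10 log₁₀(5.136e+07) = 77.1 dB.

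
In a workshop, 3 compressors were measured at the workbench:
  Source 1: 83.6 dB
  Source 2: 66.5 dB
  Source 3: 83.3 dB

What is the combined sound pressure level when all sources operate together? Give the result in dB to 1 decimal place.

Converting to relative power and adding: 10^(83.6/10) + 10^(66.5/10) + 10^(83.3/10) = 4.473e+08.
Back to dB: 10·log₁₀ Σ = 86.5 dB.

86.5 dB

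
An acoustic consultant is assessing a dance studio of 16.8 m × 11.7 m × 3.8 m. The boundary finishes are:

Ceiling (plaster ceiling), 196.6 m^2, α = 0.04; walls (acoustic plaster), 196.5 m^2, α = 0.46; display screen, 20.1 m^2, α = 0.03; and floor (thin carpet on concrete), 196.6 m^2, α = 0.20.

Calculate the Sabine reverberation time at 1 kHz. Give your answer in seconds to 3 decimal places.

0.870 s

Summing Sᵢαᵢ: 7.864 + 90.390 + 0.603 + 39.320 → A = 138.177 sabins.
Volume V = 16.8 × 11.7 × 3.8 = 746.928 m³.
T = 0.161 V/A = 0.161·746.928/138.177 = 0.870 s.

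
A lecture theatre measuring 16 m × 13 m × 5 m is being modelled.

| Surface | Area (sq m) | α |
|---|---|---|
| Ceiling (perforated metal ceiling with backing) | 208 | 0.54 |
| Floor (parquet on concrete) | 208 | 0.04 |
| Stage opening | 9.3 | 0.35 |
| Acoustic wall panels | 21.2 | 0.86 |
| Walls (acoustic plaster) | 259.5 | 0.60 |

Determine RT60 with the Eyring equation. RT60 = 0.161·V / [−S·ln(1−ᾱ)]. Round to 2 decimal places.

0.43 sec

Total surface area S = 208 + 208 + 9.3 + 21.2 + 259.5 = 706.0 sq m.
Absorption A = 208×0.54 + 208×0.04 + 9.3×0.35 + 21.2×0.86 + 259.5×0.60 = 297.827 sabins.
ᾱ = 297.827 / 706.0 = 0.4219.
−S·ln(1−ᾱ) = −706.0 × ln(1 − 0.4219) = 386.894.
V = 16 × 13 × 5 = 1040 m³.
RT60 = 0.161 × 1040 / 386.894 = 0.43 s.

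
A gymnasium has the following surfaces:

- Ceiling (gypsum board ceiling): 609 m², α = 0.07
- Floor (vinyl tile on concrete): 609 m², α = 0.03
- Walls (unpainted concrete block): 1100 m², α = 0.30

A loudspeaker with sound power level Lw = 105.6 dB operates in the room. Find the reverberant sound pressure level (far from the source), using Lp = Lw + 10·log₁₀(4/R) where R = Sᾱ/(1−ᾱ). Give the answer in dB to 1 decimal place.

84.9 dB

Σ(Sᵢαᵢ) = 609·0.07 + 609·0.03 + 1100·0.30 = 390.900; total area S = 2318.0 m².
ᾱ = 0.1686, so room constant R = A/(1−ᾱ) = 470.171 m².
Lp = 105.6 + 10·log₁₀(4/470.171) = 105.6 + (-20.70) = 84.9 dB.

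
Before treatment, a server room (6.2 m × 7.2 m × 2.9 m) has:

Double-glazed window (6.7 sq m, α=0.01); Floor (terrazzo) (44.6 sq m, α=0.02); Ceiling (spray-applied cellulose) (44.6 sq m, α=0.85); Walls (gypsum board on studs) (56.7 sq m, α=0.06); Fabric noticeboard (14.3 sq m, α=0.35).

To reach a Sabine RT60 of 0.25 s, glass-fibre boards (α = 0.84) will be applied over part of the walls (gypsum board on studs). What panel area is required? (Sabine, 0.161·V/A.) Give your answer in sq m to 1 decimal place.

A₁ = Σ Sᵢαᵢ = 6.7·0.01 + 44.6·0.02 + 44.6·0.85 + 56.7·0.06 + 14.3·0.35 = 47.276 sabins.
V = 129.456 m³. Target absorption A₂ = 0.161 × 129.456 / 0.25 = 83.370 sabins.
Absorption to add: 83.370 − 47.276 = 36.094 sabins.
Net gain per sq m: Δα = 0.84 − 0.06 = 0.78.
Area = ΔA/Δα = 36.094/0.78 = 46.3 sq m.

46.3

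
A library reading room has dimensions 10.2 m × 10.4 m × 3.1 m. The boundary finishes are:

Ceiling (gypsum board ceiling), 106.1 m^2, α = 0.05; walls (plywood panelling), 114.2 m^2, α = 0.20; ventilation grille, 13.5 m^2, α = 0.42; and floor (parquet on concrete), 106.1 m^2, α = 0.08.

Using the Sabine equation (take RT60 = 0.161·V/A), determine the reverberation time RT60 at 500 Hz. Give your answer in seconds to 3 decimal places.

Equivalent absorption area: A = 106.1×0.05 + 114.2×0.20 + 13.5×0.42 + 106.1×0.08 = 42.303 m^2.
V = 10.2·10.4·3.1 = 328.848 m³.
RT60 = 0.161 · V / A = 0.161 × 328.848 / 42.303 = 1.252 s.

1.252 sec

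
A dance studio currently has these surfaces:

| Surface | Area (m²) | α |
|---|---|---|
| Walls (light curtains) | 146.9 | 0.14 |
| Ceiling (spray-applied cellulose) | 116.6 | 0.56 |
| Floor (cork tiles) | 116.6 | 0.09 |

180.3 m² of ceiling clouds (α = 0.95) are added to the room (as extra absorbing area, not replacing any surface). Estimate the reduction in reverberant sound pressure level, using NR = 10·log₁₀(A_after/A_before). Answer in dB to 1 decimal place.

Total absorption A_before = 146.9·0.14 + 116.6·0.56 + 116.6·0.09
  = 20.566 + 65.296 + 10.494 = 96.356 m² sabins.
Treatment contributes 180.3·0.95 = 171.285 sabins.
A_after = 96.356 + 171.285 = 267.641 sabins.
NR = 10·log₁₀(267.641/96.356) = 4.4 dB.

4.4 dB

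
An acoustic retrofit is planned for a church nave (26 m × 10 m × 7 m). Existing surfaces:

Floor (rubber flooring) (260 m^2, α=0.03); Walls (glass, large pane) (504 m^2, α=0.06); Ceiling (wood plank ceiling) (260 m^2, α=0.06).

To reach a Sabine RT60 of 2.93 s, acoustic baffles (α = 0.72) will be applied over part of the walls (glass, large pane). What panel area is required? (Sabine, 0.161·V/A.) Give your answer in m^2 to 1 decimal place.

Total absorption A₁ = 260×0.03 + 504×0.06 + 260×0.06
  = 7.800 + 30.240 + 15.600 = 53.640 m^2 sabins.
Required A₂ = 0.161·1820/2.93 = 100.007 sabins.
Absorption to add: 100.007 − 53.640 = 46.367 sabins.
Each m^2 of panel replacing the walls (glass, large pane) adds (0.72 − 0.06) = 0.66 sabins.
Area = ΔA/Δα = 46.367/0.66 = 70.3 m^2.

70.3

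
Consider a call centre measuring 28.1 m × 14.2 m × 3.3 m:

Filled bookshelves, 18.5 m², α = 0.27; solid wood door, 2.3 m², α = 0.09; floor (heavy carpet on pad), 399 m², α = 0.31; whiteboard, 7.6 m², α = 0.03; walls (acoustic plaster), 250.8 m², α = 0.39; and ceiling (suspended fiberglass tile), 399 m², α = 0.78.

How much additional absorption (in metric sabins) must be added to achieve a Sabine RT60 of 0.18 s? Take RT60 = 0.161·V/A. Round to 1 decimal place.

639.6 sabins

Summing Sᵢαᵢ: 4.995 + 0.207 + 123.690 + 0.228 + 97.812 + 311.220 → A₁ = 538.152 sabins.
V = 1316.766 m³. Required absorption A₂ = 0.161 × 1316.766 / 0.18 = 1177.774 sabins.
ΔA = A₂ − A₁ = 1177.774 − 538.152 = 639.6 sabins.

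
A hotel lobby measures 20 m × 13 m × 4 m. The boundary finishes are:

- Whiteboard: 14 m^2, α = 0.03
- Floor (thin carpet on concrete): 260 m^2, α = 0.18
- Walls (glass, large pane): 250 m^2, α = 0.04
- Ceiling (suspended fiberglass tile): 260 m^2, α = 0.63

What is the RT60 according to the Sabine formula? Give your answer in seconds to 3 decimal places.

Total absorption A = 14*0.03 + 260*0.18 + 250*0.04 + 260*0.63
  = 0.420 + 46.800 + 10.000 + 163.800 = 221.020 m^2 sabins.
Volume V = 20 × 13 × 4 = 1040 m³.
RT60 = 0.161 · V / A = 0.161 × 1040 / 221.020 = 0.758 s.

0.758 seconds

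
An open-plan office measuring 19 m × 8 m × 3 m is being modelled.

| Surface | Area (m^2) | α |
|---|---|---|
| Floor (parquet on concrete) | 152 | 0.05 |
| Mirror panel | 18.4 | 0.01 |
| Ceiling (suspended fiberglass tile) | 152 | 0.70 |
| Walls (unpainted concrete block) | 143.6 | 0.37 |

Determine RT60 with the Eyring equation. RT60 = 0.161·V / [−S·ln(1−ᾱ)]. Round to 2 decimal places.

0.35 s

S = Σ Sᵢ = 466.0 m^2.
Absorption A = 152·0.05 + 18.4·0.01 + 152·0.70 + 143.6·0.37 = 167.316 sabins.
Mean coefficient ᾱ = A/S = 0.3590.
−S·ln(1−ᾱ) = −466.0 × ln(1 − 0.3590) = 207.242.
V = 19 × 8 × 3 = 456 m³.
RT60 = 0.161 × 456 / 207.242 = 0.35 s.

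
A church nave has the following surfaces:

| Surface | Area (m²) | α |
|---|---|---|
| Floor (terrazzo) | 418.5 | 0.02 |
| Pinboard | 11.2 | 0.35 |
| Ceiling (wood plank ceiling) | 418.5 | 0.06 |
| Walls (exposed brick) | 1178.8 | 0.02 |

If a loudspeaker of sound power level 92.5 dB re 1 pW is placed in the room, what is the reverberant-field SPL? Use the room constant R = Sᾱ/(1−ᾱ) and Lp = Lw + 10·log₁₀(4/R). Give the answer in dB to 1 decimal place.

Σ(Sᵢαᵢ) = 418.5·0.02 + 11.2·0.35 + 418.5·0.06 + 1178.8·0.02 = 60.976; total area S = 2027.0 m².
ᾱ = 60.976/2027.0 = 0.0301; R = Sᾱ/(1−ᾱ) = 60.976/(1−0.0301) = 62.868 m².
Lp = Lw + 10 log₁₀(4/R) = 92.5 -11.96 = 80.5 dB.

80.5 dB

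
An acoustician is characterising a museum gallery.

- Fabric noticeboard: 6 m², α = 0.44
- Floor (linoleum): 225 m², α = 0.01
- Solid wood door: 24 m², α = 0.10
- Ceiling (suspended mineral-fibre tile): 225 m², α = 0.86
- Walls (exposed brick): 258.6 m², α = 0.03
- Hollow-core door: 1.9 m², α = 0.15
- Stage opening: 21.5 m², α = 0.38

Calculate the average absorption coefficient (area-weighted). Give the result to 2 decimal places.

0.28

S = Σ Sᵢ = 6 + 225 + 24 + 225 + 258.6 + 1.9 + 21.5 = 762.0 m².
Weighted sum Σ Sα = 217.003.
ᾱ = A/S = 0.28.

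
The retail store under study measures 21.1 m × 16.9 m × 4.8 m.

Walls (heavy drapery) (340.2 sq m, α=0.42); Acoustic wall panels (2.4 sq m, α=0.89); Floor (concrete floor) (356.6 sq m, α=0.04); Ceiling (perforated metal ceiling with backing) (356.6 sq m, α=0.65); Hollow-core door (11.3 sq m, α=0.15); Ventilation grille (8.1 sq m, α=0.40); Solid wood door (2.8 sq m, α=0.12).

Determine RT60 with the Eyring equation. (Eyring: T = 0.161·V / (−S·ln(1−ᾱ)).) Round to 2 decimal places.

Total surface area S = 340.2 + 2.4 + 356.6 + 356.6 + 11.3 + 8.1 + 2.8 = 1078.0 sq m.
Absorption A = 340.2·0.42 + 2.4·0.89 + 356.6·0.04 + 356.6·0.65 + 11.3·0.15 + 8.1·0.40 + 2.8·0.12 = 396.345 sabins.
Mean coefficient ᾱ = A/S = 0.3677.
−S·ln(1−ᾱ) = −1078.0 × ln(1 − 0.3677) = 494.146.
V = 21.1 × 16.9 × 4.8 = 1711.632 m³.
RT60 = 0.161 × 1711.632 / 494.146 = 0.56 s.

0.56 sec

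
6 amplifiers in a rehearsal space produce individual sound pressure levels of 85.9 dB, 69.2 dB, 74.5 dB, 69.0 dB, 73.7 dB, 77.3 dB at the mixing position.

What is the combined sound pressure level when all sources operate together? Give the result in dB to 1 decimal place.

Σ 10^(Lᵢ/10) = 5.106e+08.
Combined level = 10 log₁₀(5.106e+08) = 87.1 dB.

87.1 dB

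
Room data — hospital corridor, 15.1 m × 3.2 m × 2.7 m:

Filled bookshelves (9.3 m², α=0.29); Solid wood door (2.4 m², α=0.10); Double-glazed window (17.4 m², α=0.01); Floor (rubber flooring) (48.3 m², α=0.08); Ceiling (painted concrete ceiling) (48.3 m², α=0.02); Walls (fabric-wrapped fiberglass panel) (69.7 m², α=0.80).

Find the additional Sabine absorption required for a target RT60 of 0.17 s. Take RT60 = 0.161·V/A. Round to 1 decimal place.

59.9 sabins

Equivalent absorption area: A₁ = 9.3*0.29 + 2.4*0.10 + 17.4*0.01 + 48.3*0.08 + 48.3*0.02 + 69.7*0.80 = 63.701 m².
For T = 0.17 s, need A₂ = 0.161·V/T = 0.161·130.464/0.17 = 123.557 sabins.
Shortfall: 123.557 − 63.701 = 59.9 sabins.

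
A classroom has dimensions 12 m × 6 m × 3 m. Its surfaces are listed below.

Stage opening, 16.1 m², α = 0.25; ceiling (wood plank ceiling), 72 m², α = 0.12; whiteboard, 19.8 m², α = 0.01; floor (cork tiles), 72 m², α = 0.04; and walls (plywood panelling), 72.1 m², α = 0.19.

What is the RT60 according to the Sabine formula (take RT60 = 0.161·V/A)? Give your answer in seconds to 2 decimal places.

Summing Sᵢαᵢ: 4.025 + 8.640 + 0.198 + 2.880 + 13.699 → A = 29.442 sabins.
Room volume: 216 m³.
Sabine: RT60 = 0.161 × 216 / 29.442 = 1.18 s.

1.18 sec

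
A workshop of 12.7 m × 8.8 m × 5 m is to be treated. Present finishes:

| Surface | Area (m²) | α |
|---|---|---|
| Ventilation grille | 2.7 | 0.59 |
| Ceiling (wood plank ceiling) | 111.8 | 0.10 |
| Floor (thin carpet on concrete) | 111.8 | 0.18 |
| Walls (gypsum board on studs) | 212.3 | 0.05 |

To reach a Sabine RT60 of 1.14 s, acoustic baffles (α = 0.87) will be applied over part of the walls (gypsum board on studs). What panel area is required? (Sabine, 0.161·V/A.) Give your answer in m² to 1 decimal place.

Summing Sᵢαᵢ: 1.593 + 11.180 + 20.124 + 10.615 → A₁ = 43.512 sabins.
Required A₂ = 0.161·558.8/1.14 = 78.918 sabins.
ΔA needed = 78.918 − 43.512 = 35.406 sabins.
Net gain per m²: Δα = 0.87 − 0.05 = 0.82.
Area = ΔA/Δα = 35.406/0.82 = 43.2 m².

43.2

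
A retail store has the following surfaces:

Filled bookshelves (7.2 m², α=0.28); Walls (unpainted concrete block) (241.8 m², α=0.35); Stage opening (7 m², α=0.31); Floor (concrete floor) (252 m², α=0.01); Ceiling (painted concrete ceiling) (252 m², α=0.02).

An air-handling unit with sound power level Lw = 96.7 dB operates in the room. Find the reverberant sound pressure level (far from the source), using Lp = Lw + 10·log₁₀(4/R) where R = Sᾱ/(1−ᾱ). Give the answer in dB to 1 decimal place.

82.3 dB

Σ(Sᵢαᵢ) = 7.2·0.28 + 241.8·0.35 + 7·0.31 + 252·0.01 + 252·0.02 = 96.376; total area S = 760.0 m².
ᾱ = 0.1268, so room constant R = A/(1−ᾱ) = 110.371 m².
Lp = Lw + 10 log₁₀(4/R) = 96.7 -14.41 = 82.3 dB.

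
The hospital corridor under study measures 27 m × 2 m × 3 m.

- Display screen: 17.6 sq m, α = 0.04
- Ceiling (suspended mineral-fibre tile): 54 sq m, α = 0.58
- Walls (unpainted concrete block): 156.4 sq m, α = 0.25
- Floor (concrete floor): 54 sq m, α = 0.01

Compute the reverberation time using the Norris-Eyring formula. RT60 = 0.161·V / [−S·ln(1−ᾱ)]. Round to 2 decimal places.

Total surface area S = 17.6 + 54 + 156.4 + 54 = 282.0 sq m.
Absorption A = 17.6×0.04 + 54×0.58 + 156.4×0.25 + 54×0.01 = 71.664 sabins.
Mean coefficient ᾱ = A/S = 0.2541.
−S·ln(1−ᾱ) = −282.0 × ln(1 − 0.2541) = 82.672.
V = 27 × 2 × 3 = 162 m³.
T = 0.161·V/[−S·ln(1−ᾱ)] = 0.161·162/82.672 = 0.32 s.

0.32 sec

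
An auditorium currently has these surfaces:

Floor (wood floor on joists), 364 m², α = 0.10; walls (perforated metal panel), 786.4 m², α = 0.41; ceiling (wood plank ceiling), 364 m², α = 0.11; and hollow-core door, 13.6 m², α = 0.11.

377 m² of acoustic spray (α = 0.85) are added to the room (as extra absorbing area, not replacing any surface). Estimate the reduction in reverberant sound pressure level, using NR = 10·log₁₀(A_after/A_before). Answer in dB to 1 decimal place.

Total absorption A_before = 364×0.10 + 786.4×0.41 + 364×0.11 + 13.6×0.11
  = 36.400 + 322.424 + 40.040 + 1.496 = 400.360 m² sabins.
Added absorption = 377 × 0.85 = 320.450 sabins.
New total A_after = 720.810 sabins.
NR = 10·log₁₀(720.810/400.360) = 2.6 dB.

2.6 dB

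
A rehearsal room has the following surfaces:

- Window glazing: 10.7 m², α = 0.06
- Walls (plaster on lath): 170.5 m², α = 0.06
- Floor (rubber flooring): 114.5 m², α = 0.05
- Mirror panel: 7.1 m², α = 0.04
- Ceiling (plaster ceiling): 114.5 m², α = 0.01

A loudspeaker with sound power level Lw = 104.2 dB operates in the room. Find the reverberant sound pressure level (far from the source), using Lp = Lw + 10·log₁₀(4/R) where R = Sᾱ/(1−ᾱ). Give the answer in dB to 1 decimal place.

A = 18.026 sabins; S = 417.3 m².
ᾱ = 18.026/417.3 = 0.0432; R = Sᾱ/(1−ᾱ) = 18.026/(1−0.0432) = 18.840 m².
Lp = 104.2 + 10·log₁₀(4/18.840) = 104.2 + (-6.73) = 97.5 dB.

97.5 dB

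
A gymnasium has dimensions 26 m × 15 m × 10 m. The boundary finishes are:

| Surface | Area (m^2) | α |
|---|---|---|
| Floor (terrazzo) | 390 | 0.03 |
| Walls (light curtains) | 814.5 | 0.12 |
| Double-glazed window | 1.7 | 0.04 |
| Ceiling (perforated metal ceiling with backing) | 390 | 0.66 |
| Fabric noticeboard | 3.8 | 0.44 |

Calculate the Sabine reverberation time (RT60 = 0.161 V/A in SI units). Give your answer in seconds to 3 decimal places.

Summing Sᵢαᵢ: 11.700 + 97.740 + 0.068 + 257.400 + 1.672 → A = 368.580 sabins.
Room volume: 3900 m³.
Sabine: RT60 = 0.161 × 3900 / 368.580 = 1.704 s.

1.704 s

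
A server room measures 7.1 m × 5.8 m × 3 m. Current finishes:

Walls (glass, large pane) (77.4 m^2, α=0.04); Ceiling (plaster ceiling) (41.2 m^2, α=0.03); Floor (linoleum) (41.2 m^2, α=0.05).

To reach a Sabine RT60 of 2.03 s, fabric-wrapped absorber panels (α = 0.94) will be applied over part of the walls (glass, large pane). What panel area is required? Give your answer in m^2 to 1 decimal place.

3.8

Total absorption A₁ = 77.4*0.04 + 41.2*0.03 + 41.2*0.05
  = 3.096 + 1.236 + 2.060 = 6.392 m^2 sabins.
V = 123.54 m³. Target absorption A₂ = 0.161 × 123.54 / 2.03 = 9.798 sabins.
Absorption to add: 9.798 − 6.392 = 3.406 sabins.
Each m^2 of panel replacing the walls (glass, large pane) adds (0.94 − 0.04) = 0.90 sabins.
Area = ΔA/Δα = 3.406/0.90 = 3.8 m^2.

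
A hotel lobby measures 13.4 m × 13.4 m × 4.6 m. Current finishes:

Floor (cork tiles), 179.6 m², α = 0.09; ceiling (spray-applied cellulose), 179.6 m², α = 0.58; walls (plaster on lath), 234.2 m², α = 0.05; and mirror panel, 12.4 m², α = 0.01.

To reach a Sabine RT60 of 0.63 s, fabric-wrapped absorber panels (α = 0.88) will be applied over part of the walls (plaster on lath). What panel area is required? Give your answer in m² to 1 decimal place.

95.1

Summing Sᵢαᵢ: 16.164 + 104.168 + 11.710 + 0.124 → A₁ = 132.166 sabins.
V = 825.976 m³. Target absorption A₂ = 0.161 × 825.976 / 0.63 = 211.083 sabins.
Absorption to add: 211.083 − 132.166 = 78.917 sabins.
Net gain per m²: Δα = 0.88 − 0.05 = 0.83.
Panel area = 78.917 / 0.83 = 95.1 m².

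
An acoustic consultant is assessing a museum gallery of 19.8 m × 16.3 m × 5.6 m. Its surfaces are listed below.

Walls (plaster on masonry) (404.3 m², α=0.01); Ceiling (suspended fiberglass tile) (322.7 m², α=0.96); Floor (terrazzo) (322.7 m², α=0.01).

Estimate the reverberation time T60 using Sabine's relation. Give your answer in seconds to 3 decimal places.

Total absorption A = 404.3×0.01 + 322.7×0.96 + 322.7×0.01
  = 4.043 + 309.792 + 3.227 = 317.062 m² sabins.
Room volume: 1807.344 m³.
Sabine: RT60 = 0.161 × 1807.344 / 317.062 = 0.918 s.

0.918 sec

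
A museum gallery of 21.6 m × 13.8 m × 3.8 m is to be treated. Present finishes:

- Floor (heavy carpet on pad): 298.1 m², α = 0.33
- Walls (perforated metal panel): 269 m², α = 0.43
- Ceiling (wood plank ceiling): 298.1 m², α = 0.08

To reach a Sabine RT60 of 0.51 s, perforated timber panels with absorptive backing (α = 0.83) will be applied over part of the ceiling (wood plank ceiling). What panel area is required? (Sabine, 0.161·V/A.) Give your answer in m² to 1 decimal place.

159.6

Equivalent absorption area: A₁ = 298.1×0.33 + 269×0.43 + 298.1×0.08 = 237.891 m².
V = 1132.704 m³. Target absorption A₂ = 0.161 × 1132.704 / 0.51 = 357.579 sabins.
Absorption to add: 357.579 − 237.891 = 119.688 sabins.
Each m² of panel replacing the ceiling (wood plank ceiling) adds (0.83 − 0.08) = 0.75 sabins.
Area = ΔA/Δα = 119.688/0.75 = 159.6 m².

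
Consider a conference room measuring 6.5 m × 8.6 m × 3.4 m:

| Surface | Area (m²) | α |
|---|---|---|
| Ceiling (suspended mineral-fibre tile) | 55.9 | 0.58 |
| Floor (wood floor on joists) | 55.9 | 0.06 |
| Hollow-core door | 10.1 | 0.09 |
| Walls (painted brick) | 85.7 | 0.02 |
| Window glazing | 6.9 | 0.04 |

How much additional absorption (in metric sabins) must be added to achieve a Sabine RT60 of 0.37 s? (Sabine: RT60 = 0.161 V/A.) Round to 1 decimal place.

A₁ = Σ Sᵢαᵢ = 55.9·0.58 + 55.9·0.06 + 10.1·0.09 + 85.7·0.02 + 6.9·0.04 = 38.675 sabins.
V = 190.06 m³. Required absorption A₂ = 0.161 × 190.06 / 0.37 = 82.702 sabins.
ΔA = A₂ − A₁ = 82.702 − 38.675 = 44.0 sabins.

44.0 sabins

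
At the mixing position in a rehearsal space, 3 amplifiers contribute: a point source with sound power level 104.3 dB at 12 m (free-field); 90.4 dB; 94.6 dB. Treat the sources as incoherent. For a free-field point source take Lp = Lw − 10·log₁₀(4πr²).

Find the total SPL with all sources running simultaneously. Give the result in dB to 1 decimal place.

Source at 12 m: Lp = 104.3 − 10·log₁₀(4π·12²) = 104.3 − 10·log₁₀(1809.557) = 71.7 dB.
Converting to relative power and adding: 10^(71.7/10) + 10^(90.4/10) + 10^(94.6/10) = 3.995e+09.
Back to dB: 10·log₁₀ Σ = 96.0 dB.

96.0 dB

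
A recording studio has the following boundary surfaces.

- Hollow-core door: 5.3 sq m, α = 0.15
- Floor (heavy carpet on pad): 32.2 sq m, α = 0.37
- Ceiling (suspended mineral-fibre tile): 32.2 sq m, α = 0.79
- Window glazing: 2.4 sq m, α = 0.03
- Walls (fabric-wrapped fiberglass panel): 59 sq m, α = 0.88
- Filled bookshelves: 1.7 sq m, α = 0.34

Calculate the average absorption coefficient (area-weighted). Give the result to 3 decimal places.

Total surface area S = 132.8 sq m.
A = 5.3·0.15 + 32.2·0.37 + 32.2·0.79 + 2.4·0.03 + 59·0.88 + 1.7·0.34 = 90.717 sabins.
ᾱ = 90.717 / 132.8 = 0.683.

0.683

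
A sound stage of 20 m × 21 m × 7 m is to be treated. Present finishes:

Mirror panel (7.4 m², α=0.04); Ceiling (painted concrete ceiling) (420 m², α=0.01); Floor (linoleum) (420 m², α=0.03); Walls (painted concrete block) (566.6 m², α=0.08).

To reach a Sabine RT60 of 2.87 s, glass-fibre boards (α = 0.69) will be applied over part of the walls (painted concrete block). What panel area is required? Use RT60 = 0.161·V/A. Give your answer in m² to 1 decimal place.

168.0

Total absorption A₁ = 7.4*0.04 + 420*0.01 + 420*0.03 + 566.6*0.08
  = 0.296 + 4.200 + 12.600 + 45.328 = 62.424 m² sabins.
V = 2940 m³. Target absorption A₂ = 0.161 × 2940 / 2.87 = 164.927 sabins.
Absorption to add: 164.927 − 62.424 = 102.503 sabins.
Net gain per m²: Δα = 0.69 − 0.08 = 0.61.
Area = ΔA/Δα = 102.503/0.61 = 168.0 m².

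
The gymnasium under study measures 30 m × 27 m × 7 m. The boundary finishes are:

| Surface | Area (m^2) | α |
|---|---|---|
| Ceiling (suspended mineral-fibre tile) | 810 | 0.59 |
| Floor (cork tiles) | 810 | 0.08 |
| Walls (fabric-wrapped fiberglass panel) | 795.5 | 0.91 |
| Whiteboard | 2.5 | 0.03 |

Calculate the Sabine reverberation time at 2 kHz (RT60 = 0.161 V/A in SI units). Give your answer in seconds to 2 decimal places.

0.72 sec

A = Σ Sᵢαᵢ = 810*0.59 + 810*0.08 + 795.5*0.91 + 2.5*0.03 = 1266.680 sabins.
Room volume: 5670 m³.
T = 0.161 V/A = 0.161·5670/1266.680 = 0.72 s.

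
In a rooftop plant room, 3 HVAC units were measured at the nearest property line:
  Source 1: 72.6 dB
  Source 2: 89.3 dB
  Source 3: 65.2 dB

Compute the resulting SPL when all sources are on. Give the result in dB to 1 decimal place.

Sum in the linear (power) domain: Σ 10^(Lᵢ/10) = 10^(72.6/10) + 10^(89.3/10) + 10^(65.2/10) = 8.726e+08.
Back to dB: 10·log₁₀ Σ = 89.4 dB.

89.4 dB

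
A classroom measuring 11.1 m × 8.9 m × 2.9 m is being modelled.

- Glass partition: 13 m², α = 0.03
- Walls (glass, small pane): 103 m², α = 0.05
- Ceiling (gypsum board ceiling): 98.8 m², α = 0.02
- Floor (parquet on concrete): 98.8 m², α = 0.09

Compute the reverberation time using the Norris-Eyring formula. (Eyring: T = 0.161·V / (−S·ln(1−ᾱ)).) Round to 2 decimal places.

2.74 s

S = Σ Sᵢ = 313.6 m².
Absorption A = 13×0.03 + 103×0.05 + 98.8×0.02 + 98.8×0.09 = 16.408 sabins.
Mean coefficient ᾱ = A/S = 0.0523.
−S·ln(1−ᾱ) = −313.6 × ln(1 − 0.0523) = 16.846.
V = 11.1 × 8.9 × 2.9 = 286.491 m³.
T = 0.161·V/[−S·ln(1−ᾱ)] = 0.161·286.491/16.846 = 2.74 s.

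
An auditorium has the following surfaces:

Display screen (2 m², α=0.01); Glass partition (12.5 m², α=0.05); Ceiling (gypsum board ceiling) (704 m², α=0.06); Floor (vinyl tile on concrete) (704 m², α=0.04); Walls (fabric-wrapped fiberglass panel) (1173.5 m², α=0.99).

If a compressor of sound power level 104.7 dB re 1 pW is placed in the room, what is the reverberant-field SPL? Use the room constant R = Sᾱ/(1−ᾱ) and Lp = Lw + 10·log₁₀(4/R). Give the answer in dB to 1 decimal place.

Σ(Sᵢαᵢ) = 2·0.01 + 12.5·0.05 + 704·0.06 + 704·0.04 + 1173.5·0.99 = 1232.810; total area S = 2596.0 m².
ᾱ = 1232.810/2596.0 = 0.4749; R = Sᾱ/(1−ᾱ) = 1232.810/(1−0.4749) = 2347.762 m².
Lp = 104.7 + 10·log₁₀(4/2347.762) = 104.7 + (-27.69) = 77.0 dB.

77.0 dB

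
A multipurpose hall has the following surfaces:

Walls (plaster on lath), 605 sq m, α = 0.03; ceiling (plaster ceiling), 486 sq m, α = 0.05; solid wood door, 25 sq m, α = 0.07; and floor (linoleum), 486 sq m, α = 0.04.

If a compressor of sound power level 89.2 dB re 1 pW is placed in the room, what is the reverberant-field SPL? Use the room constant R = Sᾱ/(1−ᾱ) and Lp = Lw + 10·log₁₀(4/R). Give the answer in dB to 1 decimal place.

A = 63.640 sabins; S = 1602.0 sq m.
ᾱ = 63.640/1602.0 = 0.0397; R = Sᾱ/(1−ᾱ) = 63.640/(1−0.0397) = 66.271 sq m.
Lp = 89.2 + 10·log₁₀(4/66.271) = 89.2 + (-12.19) = 77.0 dB.

77.0 dB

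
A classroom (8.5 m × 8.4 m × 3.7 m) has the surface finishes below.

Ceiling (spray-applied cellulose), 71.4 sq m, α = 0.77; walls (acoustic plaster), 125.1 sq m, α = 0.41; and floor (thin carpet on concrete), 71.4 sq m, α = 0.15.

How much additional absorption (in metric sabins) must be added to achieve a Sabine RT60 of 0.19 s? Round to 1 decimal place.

A₁ = Σ Sᵢαᵢ = 71.4·0.77 + 125.1·0.41 + 71.4·0.15 = 116.979 sabins.
Target A₂ = 0.161·264.18/0.19 = 223.858 sabins (V = 264.18 m³).
Shortfall: 223.858 − 116.979 = 106.9 sabins.

106.9 sabins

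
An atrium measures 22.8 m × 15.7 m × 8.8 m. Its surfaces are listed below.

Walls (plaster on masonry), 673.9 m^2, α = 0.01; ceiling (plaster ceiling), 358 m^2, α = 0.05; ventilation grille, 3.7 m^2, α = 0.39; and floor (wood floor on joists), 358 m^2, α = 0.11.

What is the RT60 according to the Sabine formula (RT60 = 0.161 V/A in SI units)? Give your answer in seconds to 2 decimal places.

7.75 s

Summing Sᵢαᵢ: 6.739 + 17.900 + 1.443 + 39.380 → A = 65.462 sabins.
Room volume: 3150.048 m³.
T = 0.161 V/A = 0.161·3150.048/65.462 = 7.75 s.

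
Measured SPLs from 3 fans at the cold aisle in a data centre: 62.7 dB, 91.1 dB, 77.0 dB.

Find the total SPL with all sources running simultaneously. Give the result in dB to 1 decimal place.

91.3 dB

Σ 10^(Lᵢ/10) = 1.34e+09.
Combined level = 10 log₁₀(1.34e+09) = 91.3 dB.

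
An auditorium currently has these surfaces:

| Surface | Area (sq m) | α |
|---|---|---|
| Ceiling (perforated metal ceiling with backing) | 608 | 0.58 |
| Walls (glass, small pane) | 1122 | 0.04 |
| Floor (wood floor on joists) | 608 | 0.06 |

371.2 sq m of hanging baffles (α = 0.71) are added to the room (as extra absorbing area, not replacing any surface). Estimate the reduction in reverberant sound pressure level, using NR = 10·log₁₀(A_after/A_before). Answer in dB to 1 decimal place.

A_before = Σ Sᵢαᵢ = 608*0.58 + 1122*0.04 + 608*0.06 = 434.000 sabins.
Treatment contributes 371.2·0.71 = 263.552 sabins.
New total A_after = 697.552 sabins.
Reduction = 10 log₁₀(A_after/A_before) = 10 log₁₀(1.6073) = 2.1 dB.

2.1 dB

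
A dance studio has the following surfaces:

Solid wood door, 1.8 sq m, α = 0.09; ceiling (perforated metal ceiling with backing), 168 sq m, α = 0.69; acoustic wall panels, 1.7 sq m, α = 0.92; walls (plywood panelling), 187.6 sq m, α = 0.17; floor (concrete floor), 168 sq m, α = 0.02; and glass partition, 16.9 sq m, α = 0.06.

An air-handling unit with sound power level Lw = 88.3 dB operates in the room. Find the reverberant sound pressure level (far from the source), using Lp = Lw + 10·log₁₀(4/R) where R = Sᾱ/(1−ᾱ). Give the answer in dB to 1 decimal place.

A = 153.912 sabins; S = 544.0 sq m.
ᾱ = 153.912/544.0 = 0.2829; R = Sᾱ/(1−ᾱ) = 153.912/(1−0.2829) = 214.631 sq m.
Lp = 88.3 + 10·log₁₀(4/214.631) = 88.3 + (-17.30) = 71.0 dB.

71.0 dB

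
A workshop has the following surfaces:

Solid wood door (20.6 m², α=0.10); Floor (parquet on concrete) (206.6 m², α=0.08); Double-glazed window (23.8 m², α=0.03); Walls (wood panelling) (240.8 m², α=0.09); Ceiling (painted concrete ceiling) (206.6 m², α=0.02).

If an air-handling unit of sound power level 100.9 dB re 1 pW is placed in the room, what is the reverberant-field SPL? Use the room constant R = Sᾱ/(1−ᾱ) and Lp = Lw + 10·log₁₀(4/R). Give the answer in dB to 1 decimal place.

90.1 dB

A = 45.106 sabins; S = 698.4 m².
ᾱ = 45.106/698.4 = 0.0646; R = Sᾱ/(1−ᾱ) = 45.106/(1−0.0646) = 48.221 m².
Lp = Lw + 10 log₁₀(4/R) = 100.9 -10.81 = 90.1 dB.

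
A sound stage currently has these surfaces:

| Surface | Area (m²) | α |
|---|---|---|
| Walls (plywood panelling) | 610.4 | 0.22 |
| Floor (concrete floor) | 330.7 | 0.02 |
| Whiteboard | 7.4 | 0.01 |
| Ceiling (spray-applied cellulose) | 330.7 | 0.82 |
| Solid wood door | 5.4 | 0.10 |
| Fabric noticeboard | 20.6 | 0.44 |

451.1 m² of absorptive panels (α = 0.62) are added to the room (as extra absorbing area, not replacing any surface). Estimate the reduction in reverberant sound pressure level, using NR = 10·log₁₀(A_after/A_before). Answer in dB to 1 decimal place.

Equivalent absorption area: A_before = 610.4*0.22 + 330.7*0.02 + 7.4*0.01 + 330.7*0.82 + 5.4*0.10 + 20.6*0.44 = 421.754 m².
Added absorption = 451.1 × 0.62 = 279.682 sabins.
New total A_after = 701.436 sabins.
Reduction = 10 log₁₀(A_after/A_before) = 10 log₁₀(1.6631) = 2.2 dB.

2.2 dB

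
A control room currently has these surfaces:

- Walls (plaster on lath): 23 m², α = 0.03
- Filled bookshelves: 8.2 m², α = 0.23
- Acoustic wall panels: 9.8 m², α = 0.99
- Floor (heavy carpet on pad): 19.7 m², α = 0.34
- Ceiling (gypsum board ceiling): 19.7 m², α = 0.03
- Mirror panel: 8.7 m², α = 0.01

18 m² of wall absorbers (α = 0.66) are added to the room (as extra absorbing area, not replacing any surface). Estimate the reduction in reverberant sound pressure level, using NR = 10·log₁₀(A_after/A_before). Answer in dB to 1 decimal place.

2.1 dB

Equivalent absorption area: A_before = 23·0.03 + 8.2·0.23 + 9.8·0.99 + 19.7·0.34 + 19.7·0.03 + 8.7·0.01 = 19.654 m².
Added absorption = 18 × 0.66 = 11.880 sabins.
A_after = 19.654 + 11.880 = 31.534 sabins.
NR = 10·log₁₀(31.534/19.654) = 2.1 dB.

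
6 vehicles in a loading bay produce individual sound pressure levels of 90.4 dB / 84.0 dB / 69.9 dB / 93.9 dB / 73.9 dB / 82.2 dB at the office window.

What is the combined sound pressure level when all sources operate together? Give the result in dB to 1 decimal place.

96.0 dB

Σ 10^(Lᵢ/10) = 4.003e+09.
Back to dB: 10·log₁₀ Σ = 96.0 dB.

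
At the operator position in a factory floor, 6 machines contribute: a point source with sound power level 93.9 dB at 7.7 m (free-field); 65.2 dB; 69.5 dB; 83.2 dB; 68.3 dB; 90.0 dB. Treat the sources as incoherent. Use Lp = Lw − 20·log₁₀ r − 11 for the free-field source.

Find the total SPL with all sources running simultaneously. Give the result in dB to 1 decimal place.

90.9 dB

Source at 7.7 m: Lp = 93.9 − 20·log₁₀(7.7) − 11 = 65.2 dB.
Converting to relative power and adding: 10^(65.2/10) + 10^(65.2/10) + 10^(69.5/10) + 10^(83.2/10) + 10^(68.3/10) + 10^(90.0/10) = 1.231e+09.
L_total = 10·log₁₀(1.231e+09) = 90.9 dB.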